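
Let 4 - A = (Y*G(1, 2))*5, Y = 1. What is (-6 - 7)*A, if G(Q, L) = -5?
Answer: -377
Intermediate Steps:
A = 29 (A = 4 - 1*(-5)*5 = 4 - (-5)*5 = 4 - 1*(-25) = 4 + 25 = 29)
(-6 - 7)*A = (-6 - 7)*29 = -13*29 = -377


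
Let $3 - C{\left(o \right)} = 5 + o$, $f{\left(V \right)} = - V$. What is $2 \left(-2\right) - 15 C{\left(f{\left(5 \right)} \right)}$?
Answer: $-49$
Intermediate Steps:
$C{\left(o \right)} = -2 - o$ ($C{\left(o \right)} = 3 - \left(5 + o\right) = -2 - o$)
$2 \left(-2\right) - 15 C{\left(f{\left(5 \right)} \right)} = 2 \left(-2\right) - 15 \left(-2 - \left(-1\right) 5\right) = -4 - 15 \left(-2 - -5\right) = -4 - 15 \left(-2 + 5\right) = -4 - 45 = -49$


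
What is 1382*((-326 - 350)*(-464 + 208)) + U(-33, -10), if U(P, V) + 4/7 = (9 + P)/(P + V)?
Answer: 71988180988/301 ≈ 2.3916e+8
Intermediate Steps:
U(P, V) = -4/7 + (9 + P)/(P + V)
1382*((-326 - 350)*(-464 + 208)) + U(-33, -10) = 1382*((-326 - 350)*(-464 + 208)) + (63 - 4*(-10) + 3*(-33))/(7*(-33 - 10)) = 1382*(-676*(-256)) + (⅐)*(63 + 40 - 99)/(-43) = 1382*173056 + (⅐)*(-1/43)*4 = 239163392 - 4/301 = 71988180988/301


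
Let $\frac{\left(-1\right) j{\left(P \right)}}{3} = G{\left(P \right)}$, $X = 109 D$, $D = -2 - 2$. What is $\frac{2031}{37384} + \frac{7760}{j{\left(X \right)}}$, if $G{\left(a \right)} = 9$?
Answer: $- \frac{290045003}{1009368} \approx -287.35$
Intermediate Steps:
$D = -4$
$X = -436$ ($X = 109 \left(-4\right) = -436$)
$j{\left(P \right)} = -27$ ($j{\left(P \right)} = \left(-3\right) 9 = -27$)
$\frac{2031}{37384} + \frac{7760}{j{\left(X \right)}} = \frac{2031}{37384} + \frac{7760}{-27} = 2031 \cdot \frac{1}{37384} + 7760 \left(- \frac{1}{27}\right) = \frac{2031}{37384} - \frac{7760}{27} = - \frac{290045003}{1009368}$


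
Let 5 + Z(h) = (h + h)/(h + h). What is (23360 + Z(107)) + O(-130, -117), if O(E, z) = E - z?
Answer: 23343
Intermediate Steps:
Z(h) = -4 (Z(h) = -5 + (h + h)/(h + h) = -5 + (2*h)/((2*h)) = -5 + (2*h)*(1/(2*h)) = -5 + 1 = -4)
(23360 + Z(107)) + O(-130, -117) = (23360 - 4) + (-130 - 1*(-117)) = 23356 + (-130 + 117) = 23356 - 13 = 23343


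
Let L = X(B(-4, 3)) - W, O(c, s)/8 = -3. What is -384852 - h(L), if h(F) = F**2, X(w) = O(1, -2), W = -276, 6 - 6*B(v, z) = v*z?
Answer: -448356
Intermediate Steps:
O(c, s) = -24 (O(c, s) = 8*(-3) = -24)
B(v, z) = 1 - v*z/6
X(w) = -24
L = 252 (L = -24 - 1*(-276) = -24 + 276 = 252)
-384852 - h(L) = -384852 - 1*252**2 = -384852 - 1*63504 = -384852 - 63504 = -448356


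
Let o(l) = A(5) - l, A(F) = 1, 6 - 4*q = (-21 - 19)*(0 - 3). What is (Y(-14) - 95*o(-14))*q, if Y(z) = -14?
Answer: 82023/2 ≈ 41012.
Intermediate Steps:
q = -57/2 (q = 3/2 - (-21 - 19)*(0 - 3)/4 = 3/2 - (-10)*(-3) = 3/2 - 1/4*120 = 3/2 - 30 = -57/2 ≈ -28.500)
o(l) = 1 - l
(Y(-14) - 95*o(-14))*q = (-14 - 95*(1 - 1*(-14)))*(-57/2) = (-14 - 95*(1 + 14))*(-57/2) = (-14 - 95*15)*(-57/2) = (-14 - 1425)*(-57/2) = -1439*(-57/2) = 82023/2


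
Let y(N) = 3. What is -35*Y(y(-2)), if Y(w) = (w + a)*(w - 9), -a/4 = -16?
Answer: 14070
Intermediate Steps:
a = 64 (a = -4*(-16) = 64)
Y(w) = (-9 + w)*(64 + w) (Y(w) = (w + 64)*(w - 9) = (64 + w)*(-9 + w) = (-9 + w)*(64 + w))
-35*Y(y(-2)) = -35*(-576 + 3**2 + 55*3) = -35*(-576 + 9 + 165) = -35*(-402) = 14070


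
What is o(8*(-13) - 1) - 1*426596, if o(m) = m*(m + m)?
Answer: -404546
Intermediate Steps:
o(m) = 2*m**2 (o(m) = m*(2*m) = 2*m**2)
o(8*(-13) - 1) - 1*426596 = 2*(8*(-13) - 1)**2 - 1*426596 = 2*(-104 - 1)**2 - 426596 = 2*(-105)**2 - 426596 = 2*11025 - 426596 = 22050 - 426596 = -404546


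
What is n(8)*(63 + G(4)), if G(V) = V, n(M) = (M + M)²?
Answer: 17152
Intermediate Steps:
n(M) = 4*M² (n(M) = (2*M)² = 4*M²)
n(8)*(63 + G(4)) = (4*8²)*(63 + 4) = (4*64)*67 = 256*67 = 17152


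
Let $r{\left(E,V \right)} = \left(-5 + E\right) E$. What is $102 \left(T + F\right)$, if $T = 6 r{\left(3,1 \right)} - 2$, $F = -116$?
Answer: $-15708$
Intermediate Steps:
$r{\left(E,V \right)} = E \left(-5 + E\right)$
$T = -38$ ($T = 6 \cdot 3 \left(-5 + 3\right) - 2 = 6 \cdot 3 \left(-2\right) - 2 = 6 \left(-6\right) - 2 = -36 - 2 = -38$)
$102 \left(T + F\right) = 102 \left(-38 - 116\right) = 102 \left(-154\right) = -15708$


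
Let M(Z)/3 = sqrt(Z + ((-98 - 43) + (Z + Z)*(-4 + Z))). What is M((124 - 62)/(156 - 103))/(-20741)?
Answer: -3*I*sqrt(411383)/1099273 ≈ -0.0017504*I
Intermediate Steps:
M(Z) = 3*sqrt(-141 + Z + 2*Z*(-4 + Z)) (M(Z) = 3*sqrt(Z + ((-98 - 43) + (Z + Z)*(-4 + Z))) = 3*sqrt(Z + (-141 + (2*Z)*(-4 + Z))) = 3*sqrt(Z + (-141 + 2*Z*(-4 + Z))) = 3*sqrt(-141 + Z + 2*Z*(-4 + Z)))
M((124 - 62)/(156 - 103))/(-20741) = (3*sqrt(-141 - 7*(124 - 62)/(156 - 103) + 2*((124 - 62)/(156 - 103))**2))/(-20741) = (3*sqrt(-141 - 434/53 + 2*(62/53)**2))*(-1/20741) = (3*sqrt(-141 - 434/53 + 2*(62*(1/53))**2))*(-1/20741) = (3*sqrt(-141 - 7*62/53 + 2*(62/53)**2))*(-1/20741) = (3*sqrt(-141 - 434/53 + 2*(3844/2809)))*(-1/20741) = (3*sqrt(-141 - 434/53 + 7688/2809))*(-1/20741) = (3*sqrt(-411383/2809))*(-1/20741) = (3*(I*sqrt(411383)/53))*(-1/20741) = (3*I*sqrt(411383)/53)*(-1/20741) = -3*I*sqrt(411383)/1099273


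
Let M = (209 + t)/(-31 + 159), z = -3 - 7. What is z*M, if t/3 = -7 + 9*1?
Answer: -1075/64 ≈ -16.797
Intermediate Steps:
z = -10
t = 6 (t = 3*(-7 + 9*1) = 3*(-7 + 9) = 3*2 = 6)
M = 215/128 (M = (209 + 6)/(-31 + 159) = 215/128 ≈ 1.6797)
z*M = -10*215/128 = -1075/64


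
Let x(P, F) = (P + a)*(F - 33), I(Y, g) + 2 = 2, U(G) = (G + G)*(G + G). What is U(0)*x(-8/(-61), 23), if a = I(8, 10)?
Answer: 0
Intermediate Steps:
U(G) = 4*G**2 (U(G) = (2*G)*(2*G) = 4*G**2)
I(Y, g) = 0 (I(Y, g) = -2 + 2 = 0)
a = 0
x(P, F) = P*(-33 + F) (x(P, F) = (P + 0)*(F - 33) = P*(-33 + F))
U(0)*x(-8/(-61), 23) = (4*0**2)*((-8/(-61))*(-33 + 23)) = (4*0)*(-8*(-1/61)*(-10)) = 0*((8/61)*(-10)) = 0*(-80/61) = 0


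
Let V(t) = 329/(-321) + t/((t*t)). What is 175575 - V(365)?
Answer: 20571364639/117165 ≈ 1.7558e+5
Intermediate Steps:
V(t) = -329/321 + 1/t (V(t) = 329*(-1/321) + t/(t²) = -329/321 + t/t² = -329/321 + 1/t)
175575 - V(365) = 175575 - (-329/321 + 1/365) = 175575 - 1*(-119764/117165) = 175575 + 119764/117165 = 20571364639/117165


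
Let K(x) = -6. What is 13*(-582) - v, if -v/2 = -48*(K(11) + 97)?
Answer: -16302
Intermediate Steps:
v = 8736 (v = -(-96)*(-6 + 97) = -(-96)*91 = -2*(-4368) = 8736)
13*(-582) - v = 13*(-582) - 1*8736 = -7566 - 8736 = -16302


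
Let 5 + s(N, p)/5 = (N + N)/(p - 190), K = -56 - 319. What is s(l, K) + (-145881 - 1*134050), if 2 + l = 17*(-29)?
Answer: -31634038/113 ≈ -2.7995e+5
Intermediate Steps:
K = -375
l = -495 (l = -2 + 17*(-29) = -2 - 493 = -495)
s(N, p) = -25 + 10*N/(-190 + p) (s(N, p) = -25 + 5*((N + N)/(p - 190)) = -25 + 5*((2*N)/(-190 + p)) = -25 + 5*(2*N/(-190 + p)) = -25 + 10*N/(-190 + p))
s(l, K) + (-145881 - 1*134050) = 5*(950 - 5*(-375) + 2*(-495))/(-190 - 375) + (-145881 - 1*134050) = 5*(950 + 1875 - 990)/(-565) + (-145881 - 134050) = 5*(-1/565)*1835 - 279931 = -1835/113 - 279931 = -31634038/113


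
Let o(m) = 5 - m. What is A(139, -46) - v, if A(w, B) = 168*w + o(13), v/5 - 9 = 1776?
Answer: 14419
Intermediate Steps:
v = 8925 (v = 45 + 5*1776 = 45 + 8880 = 8925)
A(w, B) = -8 + 168*w (A(w, B) = 168*w + (5 - 1*13) = 168*w + (5 - 13) = 168*w - 8 = -8 + 168*w)
A(139, -46) - v = (-8 + 168*139) - 1*8925 = (-8 + 23352) - 8925 = 23344 - 8925 = 14419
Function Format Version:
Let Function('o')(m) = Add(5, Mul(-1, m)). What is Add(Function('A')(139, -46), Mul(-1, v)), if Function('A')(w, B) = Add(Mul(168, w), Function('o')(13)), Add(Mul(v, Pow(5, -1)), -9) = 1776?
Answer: 14419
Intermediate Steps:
v = 8925 (v = Add(45, Mul(5, 1776)) = Add(45, 8880) = 8925)
Function('A')(w, B) = Add(-8, Mul(168, w)) (Function('A')(w, B) = Add(Mul(168, w), Add(5, Mul(-1, 13))) = Add(Mul(168, w), Add(5, -13)) = Add(Mul(168, w), -8) = Add(-8, Mul(168, w)))
Add(Function('A')(139, -46), Mul(-1, v)) = Add(Add(-8, Mul(168, 139)), Mul(-1, 8925)) = Add(Add(-8, 23352), -8925) = Add(23344, -8925) = 14419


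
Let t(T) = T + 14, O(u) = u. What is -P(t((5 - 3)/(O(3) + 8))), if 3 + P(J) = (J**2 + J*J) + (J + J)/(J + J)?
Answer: -48430/121 ≈ -400.25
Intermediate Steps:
t(T) = 14 + T
P(J) = -2 + 2*J**2 (P(J) = -3 + ((J**2 + J*J) + (J + J)/(J + J)) = -3 + ((J**2 + J**2) + (2*J)/((2*J))) = -3 + (2*J**2 + (2*J)*(1/(2*J))) = -3 + (2*J**2 + 1) = -3 + (1 + 2*J**2) = -2 + 2*J**2)
-P(t((5 - 3)/(O(3) + 8))) = -(-2 + 2*(14 + (5 - 3)/(3 + 8))**2) = -(-2 + 2*(14 + 2/11)**2) = -(-2 + 2*(156/11)**2) = -(-2 + 2*(24336/121)) = -(-2 + 48672/121) = -1*48430/121 = -48430/121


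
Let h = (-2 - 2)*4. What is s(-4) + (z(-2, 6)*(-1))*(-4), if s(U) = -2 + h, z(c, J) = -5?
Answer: -38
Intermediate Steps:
h = -16 (h = -4*4 = -16)
s(U) = -18 (s(U) = -2 - 16 = -18)
s(-4) + (z(-2, 6)*(-1))*(-4) = -18 - 5*(-1)*(-4) = -18 + 5*(-4) = -18 - 20 = -38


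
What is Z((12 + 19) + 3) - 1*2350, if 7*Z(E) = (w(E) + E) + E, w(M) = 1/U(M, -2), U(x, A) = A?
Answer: -32765/14 ≈ -2340.4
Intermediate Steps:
w(M) = -½ (w(M) = 1/(-2) = -½)
Z(E) = -1/14 + 2*E/7 (Z(E) = ((-½ + E) + E)/7 = (-½ + 2*E)/7 = -1/14 + 2*E/7)
Z((12 + 19) + 3) - 1*2350 = (-1/14 + 2*((12 + 19) + 3)/7) - 1*2350 = (-1/14 + 2*(31 + 3)/7) - 2350 = (-1/14 + (2/7)*34) - 2350 = (-1/14 + 68/7) - 2350 = 135/14 - 2350 = -32765/14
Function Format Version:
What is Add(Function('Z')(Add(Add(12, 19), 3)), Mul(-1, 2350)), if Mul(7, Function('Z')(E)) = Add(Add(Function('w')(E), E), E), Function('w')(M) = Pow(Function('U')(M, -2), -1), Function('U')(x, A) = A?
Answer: Rational(-32765, 14) ≈ -2340.4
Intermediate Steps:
Function('w')(M) = Rational(-1, 2) (Function('w')(M) = Pow(-2, -1) = Rational(-1, 2))
Function('Z')(E) = Add(Rational(-1, 14), Mul(Rational(2, 7), E)) (Function('Z')(E) = Mul(Rational(1, 7), Add(Add(Rational(-1, 2), E), E)) = Mul(Rational(1, 7), Add(Rational(-1, 2), Mul(2, E))) = Add(Rational(-1, 14), Mul(Rational(2, 7), E)))
Add(Function('Z')(Add(Add(12, 19), 3)), Mul(-1, 2350)) = Add(Add(Rational(-1, 14), Mul(Rational(2, 7), Add(Add(12, 19), 3))), Mul(-1, 2350)) = Add(Add(Rational(-1, 14), Mul(Rational(2, 7), Add(31, 3))), -2350) = Add(Add(Rational(-1, 14), Mul(Rational(2, 7), 34)), -2350) = Add(Add(Rational(-1, 14), Rational(68, 7)), -2350) = Add(Rational(135, 14), -2350) = Rational(-32765, 14)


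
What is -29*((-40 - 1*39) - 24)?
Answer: 2987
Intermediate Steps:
-29*((-40 - 1*39) - 24) = -29*((-40 - 39) - 24) = -29*(-79 - 24) = -29*(-103) = 2987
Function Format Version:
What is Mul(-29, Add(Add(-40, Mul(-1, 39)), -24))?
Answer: 2987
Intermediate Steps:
Mul(-29, Add(Add(-40, Mul(-1, 39)), -24)) = Mul(-29, Add(Add(-40, -39), -24)) = Mul(-29, Add(-79, -24)) = Mul(-29, -103) = 2987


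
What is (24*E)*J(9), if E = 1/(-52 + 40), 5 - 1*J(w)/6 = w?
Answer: 48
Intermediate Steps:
J(w) = 30 - 6*w
E = -1/12 (E = 1/(-12) = -1/12 ≈ -0.083333)
(24*E)*J(9) = (24*(-1/12))*(30 - 6*9) = -2*(30 - 54) = -2*(-24) = 48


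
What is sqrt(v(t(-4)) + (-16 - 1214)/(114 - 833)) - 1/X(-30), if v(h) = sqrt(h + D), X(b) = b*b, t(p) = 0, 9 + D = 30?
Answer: -1/900 + sqrt(884370 + 516961*sqrt(21))/719 ≈ 2.5075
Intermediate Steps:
D = 21 (D = -9 + 30 = 21)
X(b) = b**2
v(h) = sqrt(21 + h) (v(h) = sqrt(h + 21) = sqrt(21 + h))
sqrt(v(t(-4)) + (-16 - 1214)/(114 - 833)) - 1/X(-30) = sqrt(sqrt(21 + 0) + (-16 - 1214)/(114 - 833)) - 1/((-30)**2) = sqrt(sqrt(21) - 1230/(-719)) - 1/900 = sqrt(sqrt(21) - 1230*(-1/719)) - 1*1/900 = sqrt(sqrt(21) + 1230/719) - 1/900 = sqrt(1230/719 + sqrt(21)) - 1/900 = -1/900 + sqrt(1230/719 + sqrt(21))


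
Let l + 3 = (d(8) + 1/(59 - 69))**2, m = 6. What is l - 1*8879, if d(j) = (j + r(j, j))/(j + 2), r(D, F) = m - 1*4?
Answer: -888119/100 ≈ -8881.2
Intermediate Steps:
r(D, F) = 2 (r(D, F) = 6 - 1*4 = 6 - 4 = 2)
d(j) = 1 (d(j) = (j + 2)/(j + 2) = (2 + j)/(2 + j) = 1)
l = -219/100 (l = -3 + (1 + 1/(59 - 69))**2 = -3 + (1 + 1/(-10))**2 = -3 + (1 - 1/10)**2 = -3 + (9/10)**2 = -3 + 81/100 = -219/100 ≈ -2.1900)
l - 1*8879 = -219/100 - 1*8879 = -219/100 - 8879 = -888119/100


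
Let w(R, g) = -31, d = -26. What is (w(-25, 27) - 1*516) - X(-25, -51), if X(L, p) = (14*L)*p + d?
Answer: -18371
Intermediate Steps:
X(L, p) = -26 + 14*L*p (X(L, p) = (14*L)*p - 26 = 14*L*p - 26 = -26 + 14*L*p)
(w(-25, 27) - 1*516) - X(-25, -51) = (-31 - 1*516) - (-26 + 14*(-25)*(-51)) = (-31 - 516) - (-26 + 17850) = -547 - 1*17824 = -547 - 17824 = -18371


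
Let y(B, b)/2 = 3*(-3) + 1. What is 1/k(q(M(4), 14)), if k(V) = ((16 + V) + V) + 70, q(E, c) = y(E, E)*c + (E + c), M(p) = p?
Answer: -1/326 ≈ -0.0030675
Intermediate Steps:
y(B, b) = -16 (y(B, b) = 2*(3*(-3) + 1) = 2*(-9 + 1) = 2*(-8) = -16)
q(E, c) = E - 15*c (q(E, c) = -16*c + (E + c) = E - 15*c)
k(V) = 86 + 2*V (k(V) = (16 + 2*V) + 70 = 86 + 2*V)
1/k(q(M(4), 14)) = 1/(86 + 2*(4 - 15*14)) = 1/(86 + 2*(4 - 210)) = 1/(86 + 2*(-206)) = 1/(86 - 412) = 1/(-326) = -1/326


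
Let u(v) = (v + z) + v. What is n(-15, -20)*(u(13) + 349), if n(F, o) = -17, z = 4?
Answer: -6443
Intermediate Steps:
u(v) = 4 + 2*v (u(v) = (v + 4) + v = (4 + v) + v = 4 + 2*v)
n(-15, -20)*(u(13) + 349) = -17*((4 + 2*13) + 349) = -17*((4 + 26) + 349) = -17*(30 + 349) = -17*379 = -6443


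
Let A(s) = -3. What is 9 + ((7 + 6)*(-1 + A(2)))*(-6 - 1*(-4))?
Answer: 113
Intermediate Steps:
9 + ((7 + 6)*(-1 + A(2)))*(-6 - 1*(-4)) = 9 + ((7 + 6)*(-1 - 3))*(-6 - 1*(-4)) = 9 + (13*(-4))*(-6 + 4) = 9 - 52*(-2) = 9 + 104 = 113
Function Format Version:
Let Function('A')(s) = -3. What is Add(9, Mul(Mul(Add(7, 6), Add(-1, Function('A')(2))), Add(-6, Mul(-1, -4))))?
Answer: 113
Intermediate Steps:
Add(9, Mul(Mul(Add(7, 6), Add(-1, Function('A')(2))), Add(-6, Mul(-1, -4)))) = Add(9, Mul(Mul(Add(7, 6), Add(-1, -3)), Add(-6, Mul(-1, -4)))) = Add(9, Mul(Mul(13, -4), Add(-6, 4))) = Add(9, Mul(-52, -2)) = Add(9, 104) = 113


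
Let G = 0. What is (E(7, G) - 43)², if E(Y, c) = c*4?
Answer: 1849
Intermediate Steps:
E(Y, c) = 4*c
(E(7, G) - 43)² = (4*0 - 43)² = (0 - 43)² = (-43)² = 1849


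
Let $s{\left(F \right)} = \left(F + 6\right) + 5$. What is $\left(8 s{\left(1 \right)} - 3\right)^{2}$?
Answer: $8649$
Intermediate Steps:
$s{\left(F \right)} = 11 + F$ ($s{\left(F \right)} = \left(6 + F\right) + 5 = 11 + F$)
$\left(8 s{\left(1 \right)} - 3\right)^{2} = \left(8 \left(11 + 1\right) - 3\right)^{2} = \left(8 \cdot 12 - 3\right)^{2} = \left(96 - 3\right)^{2} = 93^{2} = 8649$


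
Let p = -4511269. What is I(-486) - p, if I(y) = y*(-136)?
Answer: 4577365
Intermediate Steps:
I(y) = -136*y
I(-486) - p = -136*(-486) - 1*(-4511269) = 66096 + 4511269 = 4577365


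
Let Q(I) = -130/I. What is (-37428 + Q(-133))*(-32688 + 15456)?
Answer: 85777346208/133 ≈ 6.4494e+8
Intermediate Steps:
(-37428 + Q(-133))*(-32688 + 15456) = (-37428 - 130/(-133))*(-32688 + 15456) = (-37428 - 130*(-1/133))*(-17232) = (-37428 + 130/133)*(-17232) = -4977794/133*(-17232) = 85777346208/133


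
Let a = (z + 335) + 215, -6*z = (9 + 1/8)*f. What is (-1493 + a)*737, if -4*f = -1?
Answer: -133492073/192 ≈ -6.9527e+5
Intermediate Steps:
f = ¼ (f = -¼*(-1) = ¼ ≈ 0.25000)
z = -73/192 (z = -(9 + 1/8)/(6*4) = -(9 + ⅛)/(6*4) = -73/(48*4) = -⅙*73/32 = -73/192 ≈ -0.38021)
a = 105527/192 (a = (-73/192 + 335) + 215 = 64247/192 + 215 = 105527/192 ≈ 549.62)
(-1493 + a)*737 = (-1493 + 105527/192)*737 = -181129/192*737 = -133492073/192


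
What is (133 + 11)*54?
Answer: 7776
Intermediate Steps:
(133 + 11)*54 = 144*54 = 7776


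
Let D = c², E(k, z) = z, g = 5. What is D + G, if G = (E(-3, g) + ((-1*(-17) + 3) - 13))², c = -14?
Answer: 340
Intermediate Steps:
G = 144 (G = (5 + ((-1*(-17) + 3) - 13))² = (5 + ((17 + 3) - 13))² = (5 + (20 - 13))² = (5 + 7)² = 12² = 144)
D = 196 (D = (-14)² = 196)
D + G = 196 + 144 = 340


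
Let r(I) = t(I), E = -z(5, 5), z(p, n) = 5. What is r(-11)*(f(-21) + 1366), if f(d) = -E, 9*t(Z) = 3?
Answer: 457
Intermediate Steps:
t(Z) = 1/3 (t(Z) = (1/9)*3 = 1/3)
E = -5 (E = -1*5 = -5)
r(I) = 1/3
f(d) = 5 (f(d) = -1*(-5) = 5)
r(-11)*(f(-21) + 1366) = (5 + 1366)/3 = (1/3)*1371 = 457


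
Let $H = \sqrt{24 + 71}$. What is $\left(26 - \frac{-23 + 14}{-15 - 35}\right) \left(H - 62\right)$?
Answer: $- \frac{40021}{25} + \frac{1291 \sqrt{95}}{50} \approx -1349.2$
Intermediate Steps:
$H = \sqrt{95} \approx 9.7468$
$\left(26 - \frac{-23 + 14}{-15 - 35}\right) \left(H - 62\right) = \left(26 - \frac{-23 + 14}{-15 - 35}\right) \left(\sqrt{95} - 62\right) = \left(26 - - \frac{9}{-50}\right) \left(-62 + \sqrt{95}\right) = \left(26 - \left(-9\right) \left(- \frac{1}{50}\right)\right) \left(-62 + \sqrt{95}\right) = \left(26 - \frac{9}{50}\right) \left(-62 + \sqrt{95}\right) = \frac{1291 \left(-62 + \sqrt{95}\right)}{50} = - \frac{40021}{25} + \frac{1291 \sqrt{95}}{50}$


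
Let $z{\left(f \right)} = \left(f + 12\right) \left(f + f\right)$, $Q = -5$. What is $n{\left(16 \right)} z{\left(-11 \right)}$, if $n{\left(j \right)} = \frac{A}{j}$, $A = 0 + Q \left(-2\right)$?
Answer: $- \frac{55}{4} \approx -13.75$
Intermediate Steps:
$A = 10$ ($A = 0 - -10 = 0 + 10 = 10$)
$n{\left(j \right)} = \frac{10}{j}$
$z{\left(f \right)} = 2 f \left(12 + f\right)$ ($z{\left(f \right)} = \left(12 + f\right) 2 f = 2 f \left(12 + f\right)$)
$n{\left(16 \right)} z{\left(-11 \right)} = \frac{10}{16} \cdot 2 \left(-11\right) \left(12 - 11\right) = 10 \cdot \frac{1}{16} \cdot 2 \left(-11\right) 1 = \frac{5}{8} \left(-22\right) = - \frac{55}{4}$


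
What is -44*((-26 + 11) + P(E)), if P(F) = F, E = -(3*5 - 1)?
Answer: 1276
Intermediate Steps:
E = -14 (E = -(15 - 1) = -1*14 = -14)
-44*((-26 + 11) + P(E)) = -44*((-26 + 11) - 14) = -44*(-15 - 14) = -44*(-29) = 1276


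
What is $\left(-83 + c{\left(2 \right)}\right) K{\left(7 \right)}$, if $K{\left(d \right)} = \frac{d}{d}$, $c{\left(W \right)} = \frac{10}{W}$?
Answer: $-78$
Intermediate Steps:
$K{\left(d \right)} = 1$
$\left(-83 + c{\left(2 \right)}\right) K{\left(7 \right)} = \left(-83 + \frac{10}{2}\right) 1 = \left(-83 + 10 \cdot \frac{1}{2}\right) 1 = \left(-83 + 5\right) 1 = \left(-78\right) 1 = -78$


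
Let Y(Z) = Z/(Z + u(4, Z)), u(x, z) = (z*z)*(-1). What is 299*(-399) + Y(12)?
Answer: -1312312/11 ≈ -1.1930e+5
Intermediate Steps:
u(x, z) = -z**2 (u(x, z) = z**2*(-1) = -z**2)
Y(Z) = Z/(Z - Z**2)
299*(-399) + Y(12) = 299*(-399) - 1/(-1 + 12) = -119301 - 1/11 = -1312312/11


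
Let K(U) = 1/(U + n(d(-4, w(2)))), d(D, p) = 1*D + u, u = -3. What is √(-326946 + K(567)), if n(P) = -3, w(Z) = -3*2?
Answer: I*√26000053563/282 ≈ 571.79*I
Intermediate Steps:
w(Z) = -6
d(D, p) = -3 + D (d(D, p) = 1*D - 3 = D - 3 = -3 + D)
K(U) = 1/(-3 + U) (K(U) = 1/(U - 3) = 1/(-3 + U))
√(-326946 + K(567)) = √(-326946 + 1/(-3 + 567)) = √(-326946 + 1/564) = √(-184397543/564) = I*√26000053563/282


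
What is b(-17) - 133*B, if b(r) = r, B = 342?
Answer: -45503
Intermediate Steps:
b(-17) - 133*B = -17 - 133*342 = -17 - 45486 = -45503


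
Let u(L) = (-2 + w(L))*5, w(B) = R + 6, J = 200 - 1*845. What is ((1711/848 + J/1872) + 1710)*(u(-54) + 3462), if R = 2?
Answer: 8236530057/1378 ≈ 5.9772e+6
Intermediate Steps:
J = -645 (J = 200 - 845 = -645)
w(B) = 8 (w(B) = 2 + 6 = 8)
u(L) = 30 (u(L) = (-2 + 8)*5 = 6*5 = 30)
((1711/848 + J/1872) + 1710)*(u(-54) + 3462) = ((1711/848 - 645/1872) + 1710)*(30 + 3462) = ((1711*(1/848) - 645*1/1872) + 1710)*3492 = ((1711/848 - 215/624) + 1710)*3492 = (27667/16536 + 1710)*3492 = (28304227/16536)*3492 = 8236530057/1378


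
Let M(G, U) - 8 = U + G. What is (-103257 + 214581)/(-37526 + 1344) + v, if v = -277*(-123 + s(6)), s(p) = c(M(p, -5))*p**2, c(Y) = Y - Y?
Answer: 616322799/18091 ≈ 34068.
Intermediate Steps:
M(G, U) = 8 + G + U (M(G, U) = 8 + (U + G) = 8 + (G + U) = 8 + G + U)
c(Y) = 0
s(p) = 0 (s(p) = 0*p**2 = 0)
v = 34071 (v = -277*(-123 + 0) = -277*(-123) = 34071)
(-103257 + 214581)/(-37526 + 1344) + v = (-103257 + 214581)/(-37526 + 1344) + 34071 = 111324/(-36182) + 34071 = 111324*(-1/36182) + 34071 = -55662/18091 + 34071 = 616322799/18091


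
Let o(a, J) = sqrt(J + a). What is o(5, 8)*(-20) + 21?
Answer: 21 - 20*sqrt(13) ≈ -51.111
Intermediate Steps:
o(5, 8)*(-20) + 21 = sqrt(8 + 5)*(-20) + 21 = sqrt(13)*(-20) + 21 = -20*sqrt(13) + 21 = 21 - 20*sqrt(13)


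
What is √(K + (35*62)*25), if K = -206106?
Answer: 4*I*√9491 ≈ 389.69*I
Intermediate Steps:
√(K + (35*62)*25) = √(-206106 + (35*62)*25) = √(-206106 + 2170*25) = √(-206106 + 54250) = √(-151856) = 4*I*√9491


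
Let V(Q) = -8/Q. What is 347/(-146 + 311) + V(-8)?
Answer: 512/165 ≈ 3.1030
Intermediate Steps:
347/(-146 + 311) + V(-8) = 347/(-146 + 311) - 8/(-8) = 347/165 - 8*(-⅛) = 347*(1/165) + 1 = 347/165 + 1 = 512/165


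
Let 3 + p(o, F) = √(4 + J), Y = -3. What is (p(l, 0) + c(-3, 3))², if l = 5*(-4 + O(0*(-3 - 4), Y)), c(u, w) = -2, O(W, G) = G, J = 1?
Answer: (5 - √5)² ≈ 7.6393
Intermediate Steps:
l = -35 (l = 5*(-4 - 3) = 5*(-7) = -35)
p(o, F) = -3 + √5 (p(o, F) = -3 + √(4 + 1) = -3 + √5)
(p(l, 0) + c(-3, 3))² = ((-3 + √5) - 2)² = (-5 + √5)²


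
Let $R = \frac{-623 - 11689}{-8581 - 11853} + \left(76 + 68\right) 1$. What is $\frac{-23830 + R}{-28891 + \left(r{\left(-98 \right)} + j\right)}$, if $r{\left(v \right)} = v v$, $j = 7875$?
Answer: $\frac{120996853}{58298202} \approx 2.0755$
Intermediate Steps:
$r{\left(v \right)} = v^{2}$
$R = \frac{1477404}{10217}$ ($R = - \frac{12312}{-20434} + 144 \cdot 1 = \left(-12312\right) \left(- \frac{1}{20434}\right) + 144 = \frac{6156}{10217} + 144 = \frac{1477404}{10217} \approx 144.6$)
$\frac{-23830 + R}{-28891 + \left(r{\left(-98 \right)} + j\right)} = \frac{-23830 + \frac{1477404}{10217}}{-28891 + \left(\left(-98\right)^{2} + 7875\right)} = - \frac{241993706}{10217 \left(-28891 + \left(9604 + 7875\right)\right)} = - \frac{241993706}{10217 \left(-28891 + 17479\right)} = - \frac{241993706}{10217 \left(-11412\right)} = \left(- \frac{241993706}{10217}\right) \left(- \frac{1}{11412}\right) = \frac{120996853}{58298202}$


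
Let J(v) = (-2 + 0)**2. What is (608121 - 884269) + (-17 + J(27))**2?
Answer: -275979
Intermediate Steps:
J(v) = 4 (J(v) = (-2)**2 = 4)
(608121 - 884269) + (-17 + J(27))**2 = (608121 - 884269) + (-17 + 4)**2 = -276148 + (-13)**2 = -276148 + 169 = -275979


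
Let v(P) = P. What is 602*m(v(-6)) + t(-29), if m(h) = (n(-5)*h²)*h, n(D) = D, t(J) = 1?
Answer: 650161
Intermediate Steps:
m(h) = -5*h³ (m(h) = (-5*h²)*h = -5*h³)
602*m(v(-6)) + t(-29) = 602*(-5*(-6)³) + 1 = 602*(-5*(-216)) + 1 = 602*1080 + 1 = 650160 + 1 = 650161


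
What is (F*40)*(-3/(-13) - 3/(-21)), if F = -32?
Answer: -43520/91 ≈ -478.24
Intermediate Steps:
(F*40)*(-3/(-13) - 3/(-21)) = (-32*40)*(-3/(-13) - 3/(-21)) = -1280*(-3*(-1/13) - 3*(-1/21)) = -1280*(3/13 + ⅐) = -1280*34/91 = -43520/91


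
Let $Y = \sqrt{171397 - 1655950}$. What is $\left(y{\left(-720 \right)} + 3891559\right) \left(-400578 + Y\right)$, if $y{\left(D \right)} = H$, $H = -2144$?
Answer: $-1558014081870 + 27225905 i \sqrt{30297} \approx -1.558 \cdot 10^{12} + 4.7389 \cdot 10^{9} i$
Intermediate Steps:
$y{\left(D \right)} = -2144$
$Y = 7 i \sqrt{30297}$ ($Y = \sqrt{-1484553} = 7 i \sqrt{30297} \approx 1218.4 i$)
$\left(y{\left(-720 \right)} + 3891559\right) \left(-400578 + Y\right) = \left(-2144 + 3891559\right) \left(-400578 + 7 i \sqrt{30297}\right) = 3889415 \left(-400578 + 7 i \sqrt{30297}\right) = -1558014081870 + 27225905 i \sqrt{30297}$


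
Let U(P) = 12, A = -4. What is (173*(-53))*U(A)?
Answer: -110028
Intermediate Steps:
(173*(-53))*U(A) = (173*(-53))*12 = -9169*12 = -110028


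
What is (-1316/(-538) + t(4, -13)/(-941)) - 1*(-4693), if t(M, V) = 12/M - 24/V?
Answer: 15451179528/3290677 ≈ 4695.4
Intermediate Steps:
t(M, V) = -24/V + 12/M
(-1316/(-538) + t(4, -13)/(-941)) - 1*(-4693) = (-1316/(-538) + (-24/(-13) + 12/4)/(-941)) - 1*(-4693) = (-1316*(-1/538) + (-24*(-1/13) + 12*(¼))*(-1/941)) + 4693 = (658/269 + (24/13 + 3)*(-1/941)) + 4693 = (658/269 + (63/13)*(-1/941)) + 4693 = (658/269 - 63/12233) + 4693 = 8032367/3290677 + 4693 = 15451179528/3290677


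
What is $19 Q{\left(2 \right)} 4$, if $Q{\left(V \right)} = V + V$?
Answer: $304$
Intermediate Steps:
$Q{\left(V \right)} = 2 V$
$19 Q{\left(2 \right)} 4 = 19 \cdot 2 \cdot 2 \cdot 4 = 19 \cdot 4 \cdot 4 = 76 \cdot 4 = 304$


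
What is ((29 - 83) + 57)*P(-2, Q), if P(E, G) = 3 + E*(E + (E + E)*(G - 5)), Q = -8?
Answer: -291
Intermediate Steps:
P(E, G) = 3 + E*(E + 2*E*(-5 + G)) (P(E, G) = 3 + E*(E + (2*E)*(-5 + G)) = 3 + E*(E + 2*E*(-5 + G)))
((29 - 83) + 57)*P(-2, Q) = ((29 - 83) + 57)*(3 - 9*(-2)² + 2*(-8)*(-2)²) = (-54 + 57)*(3 - 9*4 + 2*(-8)*4) = 3*(3 - 36 - 64) = 3*(-97) = -291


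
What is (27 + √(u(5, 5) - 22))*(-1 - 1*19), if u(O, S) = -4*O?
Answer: -540 - 20*I*√42 ≈ -540.0 - 129.61*I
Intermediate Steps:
(27 + √(u(5, 5) - 22))*(-1 - 1*19) = (27 + √(-4*5 - 22))*(-1 - 1*19) = (27 + √(-20 - 22))*(-1 - 19) = (27 + √(-42))*(-20) = (27 + I*√42)*(-20) = -540 - 20*I*√42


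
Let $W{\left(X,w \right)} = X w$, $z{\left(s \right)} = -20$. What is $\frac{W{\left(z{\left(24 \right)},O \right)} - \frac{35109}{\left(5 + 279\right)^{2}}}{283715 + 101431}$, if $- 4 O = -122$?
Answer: $- \frac{49235269}{31064335776} \approx -0.0015849$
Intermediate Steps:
$O = \frac{61}{2}$ ($O = \left(- \frac{1}{4}\right) \left(-122\right) = \frac{61}{2} \approx 30.5$)
$\frac{W{\left(z{\left(24 \right)},O \right)} - \frac{35109}{\left(5 + 279\right)^{2}}}{283715 + 101431} = \frac{\left(-20\right) \frac{61}{2} - \frac{35109}{\left(5 + 279\right)^{2}}}{283715 + 101431} = \frac{-610 - \frac{35109}{284^{2}}}{385146} = \left(-610 - \frac{35109}{80656}\right) \frac{1}{385146} = \left(- \frac{49235269}{80656}\right) \frac{1}{385146} = - \frac{49235269}{31064335776}$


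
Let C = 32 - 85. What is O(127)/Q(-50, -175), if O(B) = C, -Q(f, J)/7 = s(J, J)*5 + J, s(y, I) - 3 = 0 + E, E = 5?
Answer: -53/945 ≈ -0.056085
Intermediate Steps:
s(y, I) = 8 (s(y, I) = 3 + (0 + 5) = 3 + 5 = 8)
C = -53
Q(f, J) = -280 - 7*J (Q(f, J) = -7*(8*5 + J) = -7*(40 + J) = -280 - 7*J)
O(B) = -53
O(127)/Q(-50, -175) = -53/(-280 - 7*(-175)) = -53/(-280 + 1225) = -53/945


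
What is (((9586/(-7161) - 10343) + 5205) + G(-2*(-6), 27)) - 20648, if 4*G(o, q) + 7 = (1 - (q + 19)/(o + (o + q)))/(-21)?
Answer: -2690988365/104346 ≈ -25789.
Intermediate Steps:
G(o, q) = -37/21 + (19 + q)/(84*(q + 2*o)) (G(o, q) = -7/4 + ((1 - (q + 19)/(o + (o + q)))/(-21))/4 = -7/4 + ((1 - (19 + q)/(q + 2*o))*(-1/21))/4 = -7/4 + (-1/21 + (19 + q)/(21*(q + 2*o)))/4 = -7/4 + (-1/84 + (19 + q)/(84*(q + 2*o))) = -37/21 + (19 + q)/(84*(q + 2*o)))
(((9586/(-7161) - 10343) + 5205) + G(-2*(-6), 27)) - 20648 = (((9586/(-7161) - 10343) + 5205) + (19 - (-592)*(-6) - 147*27)/(84*(27 + 2*(-2*(-6))))) - 20648 = (((9586*(-1/7161) - 10343) + 5205) + (19 - 296*12 - 3969)/(84*(27 + 2*12))) - 20648 = (((-9586/7161 - 10343) + 5205) + (19 - 3552 - 3969)/(84*(27 + 24))) - 20648 = ((-74075809/7161 + 5205) + (1/84)*(-7502)/51) - 20648 = (-36802804/7161 + (1/84)*(1/51)*(-7502)) - 20648 = (-36802804/7161 - 3751/2142) - 20648 = -536452157/104346 - 20648 = -2690988365/104346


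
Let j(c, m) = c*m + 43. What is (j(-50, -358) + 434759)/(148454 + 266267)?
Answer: 452702/414721 ≈ 1.0916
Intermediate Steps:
j(c, m) = 43 + c*m
(j(-50, -358) + 434759)/(148454 + 266267) = ((43 - 50*(-358)) + 434759)/(148454 + 266267) = ((43 + 17900) + 434759)/414721 = (17943 + 434759)*(1/414721) = 452702*(1/414721) = 452702/414721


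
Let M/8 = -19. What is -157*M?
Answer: 23864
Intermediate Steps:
M = -152 (M = 8*(-19) = -152)
-157*M = -157*(-152) = 23864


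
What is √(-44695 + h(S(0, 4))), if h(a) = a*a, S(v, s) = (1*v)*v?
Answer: I*√44695 ≈ 211.41*I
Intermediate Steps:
S(v, s) = v² (S(v, s) = v*v = v²)
h(a) = a²
√(-44695 + h(S(0, 4))) = √(-44695 + (0²)²) = √(-44695 + 0²) = √(-44695 + 0) = √(-44695) = I*√44695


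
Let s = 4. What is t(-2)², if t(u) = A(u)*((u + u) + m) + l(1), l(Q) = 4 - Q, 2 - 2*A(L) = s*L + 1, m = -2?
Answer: 576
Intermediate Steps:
A(L) = ½ - 2*L (A(L) = 1 - (4*L + 1)/2 = 1 - (1 + 4*L)/2 = 1 + (-½ - 2*L) = ½ - 2*L)
t(u) = 3 + (½ - 2*u)*(-2 + 2*u) (t(u) = (½ - 2*u)*((u + u) - 2) + (4 - 1*1) = (½ - 2*u)*(2*u - 2) + (4 - 1) = (½ - 2*u)*(-2 + 2*u) + 3 = 3 + (½ - 2*u)*(-2 + 2*u))
t(-2)² = (2 - 4*(-2)² + 5*(-2))² = (2 - 4*4 - 10)² = (2 - 16 - 10)² = (-24)² = 576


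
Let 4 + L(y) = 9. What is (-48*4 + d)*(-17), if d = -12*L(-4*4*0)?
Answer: 4284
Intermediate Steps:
L(y) = 5 (L(y) = -4 + 9 = 5)
d = -60 (d = -12*5 = -60)
(-48*4 + d)*(-17) = (-48*4 - 60)*(-17) = (-192 - 60)*(-17) = -252*(-17) = 4284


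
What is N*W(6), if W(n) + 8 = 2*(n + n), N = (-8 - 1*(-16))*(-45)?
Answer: -5760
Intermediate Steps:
N = -360 (N = (-8 + 16)*(-45) = 8*(-45) = -360)
W(n) = -8 + 4*n (W(n) = -8 + 2*(n + n) = -8 + 2*(2*n) = -8 + 4*n)
N*W(6) = -360*(-8 + 4*6) = -360*(-8 + 24) = -360*16 = -5760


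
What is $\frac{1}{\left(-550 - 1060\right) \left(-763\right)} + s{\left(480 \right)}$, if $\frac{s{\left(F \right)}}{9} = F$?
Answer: $\frac{5306817601}{1228430} \approx 4320.0$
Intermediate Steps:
$s{\left(F \right)} = 9 F$
$\frac{1}{\left(-550 - 1060\right) \left(-763\right)} + s{\left(480 \right)} = \frac{1}{\left(-550 - 1060\right) \left(-763\right)} + 9 \cdot 480 = \frac{1}{\left(-1610\right) \left(-763\right)} + 4320 = \frac{1}{1228430} + 4320 = \frac{5306817601}{1228430}$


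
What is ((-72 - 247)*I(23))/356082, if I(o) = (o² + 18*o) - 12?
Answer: -296989/356082 ≈ -0.83405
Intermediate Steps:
I(o) = -12 + o² + 18*o
((-72 - 247)*I(23))/356082 = ((-72 - 247)*(-12 + 23² + 18*23))/356082 = -319*(-12 + 529 + 414)*(1/356082) = -319*931*(1/356082) = -296989*1/356082 = -296989/356082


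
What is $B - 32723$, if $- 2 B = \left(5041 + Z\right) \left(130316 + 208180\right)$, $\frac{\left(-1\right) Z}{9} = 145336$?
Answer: $220527234061$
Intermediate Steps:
$Z = -1308024$ ($Z = \left(-9\right) 145336 = -1308024$)
$B = 220527266784$ ($B = - \frac{\left(5041 - 1308024\right) \left(130316 + 208180\right)}{2} = - \frac{\left(-1302983\right) 338496}{2} = \left(- \frac{1}{2}\right) \left(-441054533568\right) = 220527266784$)
$B - 32723 = 220527266784 - 32723 = 220527234061$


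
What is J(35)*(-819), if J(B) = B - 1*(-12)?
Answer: -38493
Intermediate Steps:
J(B) = 12 + B (J(B) = B + 12 = 12 + B)
J(35)*(-819) = (12 + 35)*(-819) = 47*(-819) = -38493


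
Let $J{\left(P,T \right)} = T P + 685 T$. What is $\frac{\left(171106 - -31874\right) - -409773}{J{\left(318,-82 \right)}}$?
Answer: $- \frac{612753}{82246} \approx -7.4502$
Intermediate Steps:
$J{\left(P,T \right)} = 685 T + P T$ ($J{\left(P,T \right)} = P T + 685 T = 685 T + P T$)
$\frac{\left(171106 - -31874\right) - -409773}{J{\left(318,-82 \right)}} = \frac{\left(171106 - -31874\right) - -409773}{\left(-82\right) \left(685 + 318\right)} = \frac{\left(171106 + 31874\right) + 409773}{\left(-82\right) 1003} = \frac{202980 + 409773}{-82246} = 612753 \left(- \frac{1}{82246}\right) = - \frac{612753}{82246}$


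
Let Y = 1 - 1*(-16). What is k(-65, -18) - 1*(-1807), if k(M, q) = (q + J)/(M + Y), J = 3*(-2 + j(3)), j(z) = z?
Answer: 28917/16 ≈ 1807.3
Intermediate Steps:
Y = 17 (Y = 1 + 16 = 17)
J = 3 (J = 3*(-2 + 3) = 3*1 = 3)
k(M, q) = (3 + q)/(17 + M) (k(M, q) = (q + 3)/(M + 17) = (3 + q)/(17 + M))
k(-65, -18) - 1*(-1807) = (3 - 18)/(17 - 65) - 1*(-1807) = -15/(-48) + 1807 = -1/48*(-15) + 1807 = 5/16 + 1807 = 28917/16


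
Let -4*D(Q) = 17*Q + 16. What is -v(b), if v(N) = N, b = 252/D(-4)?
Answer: -252/13 ≈ -19.385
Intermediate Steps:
D(Q) = -4 - 17*Q/4 (D(Q) = -(17*Q + 16)/4 = -(16 + 17*Q)/4 = -4 - 17*Q/4)
b = 252/13 (b = 252/(-4 - 17/4*(-4)) = 252/(-4 + 17) = 252/13 ≈ 19.385)
-v(b) = -1*252/13 = -252/13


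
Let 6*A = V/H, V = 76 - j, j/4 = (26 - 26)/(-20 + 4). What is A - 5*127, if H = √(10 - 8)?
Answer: -635 + 19*√2/3 ≈ -626.04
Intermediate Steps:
j = 0 (j = 4*((26 - 26)/(-20 + 4)) = 4*(0/(-16)) = 4*(0*(-1/16)) = 4*0 = 0)
V = 76 (V = 76 - 1*0 = 76 + 0 = 76)
H = √2 ≈ 1.4142
A = 19*√2/3 (A = (76/(√2))/6 = (76*(√2/2))/6 = (38*√2)/6 = 19*√2/3 ≈ 8.9567)
A - 5*127 = 19*√2/3 - 5*127 = 19*√2/3 - 635 = -635 + 19*√2/3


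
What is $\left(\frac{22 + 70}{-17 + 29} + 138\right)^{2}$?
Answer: $\frac{190969}{9} \approx 21219.0$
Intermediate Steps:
$\left(\frac{22 + 70}{-17 + 29} + 138\right)^{2} = \left(\frac{92}{12} + 138\right)^{2} = \left(92 \cdot \frac{1}{12} + 138\right)^{2} = \left(\frac{23}{3} + 138\right)^{2} = \left(\frac{437}{3}\right)^{2} = \frac{190969}{9}$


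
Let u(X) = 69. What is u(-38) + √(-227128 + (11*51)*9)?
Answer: 69 + I*√222079 ≈ 69.0 + 471.25*I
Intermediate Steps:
u(-38) + √(-227128 + (11*51)*9) = 69 + √(-227128 + (11*51)*9) = 69 + √(-227128 + 561*9) = 69 + √(-227128 + 5049) = 69 + √(-222079) = 69 + I*√222079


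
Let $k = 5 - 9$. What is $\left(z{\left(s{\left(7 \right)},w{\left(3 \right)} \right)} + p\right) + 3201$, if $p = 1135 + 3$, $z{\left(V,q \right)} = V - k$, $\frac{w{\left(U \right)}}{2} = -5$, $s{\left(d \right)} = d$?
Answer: $4350$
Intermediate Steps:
$k = -4$ ($k = 5 - 9 = -4$)
$w{\left(U \right)} = -10$ ($w{\left(U \right)} = 2 \left(-5\right) = -10$)
$z{\left(V,q \right)} = 4 + V$ ($z{\left(V,q \right)} = V - -4 = V + 4 = 4 + V$)
$p = 1138$
$\left(z{\left(s{\left(7 \right)},w{\left(3 \right)} \right)} + p\right) + 3201 = \left(\left(4 + 7\right) + 1138\right) + 3201 = \left(11 + 1138\right) + 3201 = 1149 + 3201 = 4350$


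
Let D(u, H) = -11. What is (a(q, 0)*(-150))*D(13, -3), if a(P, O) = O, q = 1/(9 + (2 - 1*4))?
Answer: 0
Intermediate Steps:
q = ⅐ (q = 1/(9 + (2 - 4)) = 1/(9 - 2) = 1/7 = ⅐ ≈ 0.14286)
(a(q, 0)*(-150))*D(13, -3) = (0*(-150))*(-11) = 0*(-11) = 0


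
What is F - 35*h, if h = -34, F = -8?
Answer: 1182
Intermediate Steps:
F - 35*h = -8 - 35*(-34) = -8 + 1190 = 1182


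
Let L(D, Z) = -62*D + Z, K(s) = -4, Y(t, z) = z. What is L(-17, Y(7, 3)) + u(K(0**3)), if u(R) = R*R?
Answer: 1073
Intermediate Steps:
L(D, Z) = Z - 62*D
u(R) = R**2
L(-17, Y(7, 3)) + u(K(0**3)) = (3 - 62*(-17)) + (-4)**2 = (3 + 1054) + 16 = 1057 + 16 = 1073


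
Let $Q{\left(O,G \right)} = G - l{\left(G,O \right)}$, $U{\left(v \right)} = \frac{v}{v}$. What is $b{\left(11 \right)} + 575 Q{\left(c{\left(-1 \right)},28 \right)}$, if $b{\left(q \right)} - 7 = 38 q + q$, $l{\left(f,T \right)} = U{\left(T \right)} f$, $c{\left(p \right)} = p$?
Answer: $436$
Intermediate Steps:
$U{\left(v \right)} = 1$
$l{\left(f,T \right)} = f$ ($l{\left(f,T \right)} = 1 f = f$)
$b{\left(q \right)} = 7 + 39 q$ ($b{\left(q \right)} = 7 + \left(38 q + q\right) = 7 + 39 q$)
$Q{\left(O,G \right)} = 0$ ($Q{\left(O,G \right)} = G - G = 0$)
$b{\left(11 \right)} + 575 Q{\left(c{\left(-1 \right)},28 \right)} = \left(7 + 39 \cdot 11\right) + 575 \cdot 0 = \left(7 + 429\right) + 0 = 436 + 0 = 436$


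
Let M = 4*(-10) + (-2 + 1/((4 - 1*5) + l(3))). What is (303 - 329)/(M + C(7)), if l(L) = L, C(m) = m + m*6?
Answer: -52/15 ≈ -3.4667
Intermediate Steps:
C(m) = 7*m (C(m) = m + 6*m = 7*m)
M = -83/2 (M = 4*(-10) + (-2 + 1/((4 - 1*5) + 3)) = -40 + (-2 + 1/((4 - 5) + 3)) = -40 + (-2 + 1/(-1 + 3)) = -40 + (-2 + 1/2) = -40 - 3/2 = -83/2 ≈ -41.500)
(303 - 329)/(M + C(7)) = (303 - 329)/(-83/2 + 7*7) = -26/(-83/2 + 49) = -26/15/2 = -26*2/15 = -52/15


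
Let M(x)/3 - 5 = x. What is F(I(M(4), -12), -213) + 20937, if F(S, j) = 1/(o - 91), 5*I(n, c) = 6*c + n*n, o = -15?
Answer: 2219321/106 ≈ 20937.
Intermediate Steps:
M(x) = 15 + 3*x
I(n, c) = n**2/5 + 6*c/5 (I(n, c) = (6*c + n*n)/5 = (6*c + n**2)/5 = (n**2 + 6*c)/5 = n**2/5 + 6*c/5)
F(S, j) = -1/106 (F(S, j) = 1/(-15 - 91) = 1/(-106) = -1/106)
F(I(M(4), -12), -213) + 20937 = -1/106 + 20937 = 2219321/106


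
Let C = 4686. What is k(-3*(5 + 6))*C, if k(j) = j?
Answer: -154638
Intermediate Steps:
k(-3*(5 + 6))*C = -3*(5 + 6)*4686 = -3*11*4686 = -33*4686 = -154638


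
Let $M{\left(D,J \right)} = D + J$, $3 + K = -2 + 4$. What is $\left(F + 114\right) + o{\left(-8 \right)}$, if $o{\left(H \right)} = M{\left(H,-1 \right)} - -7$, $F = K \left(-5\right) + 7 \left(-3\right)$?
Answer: $96$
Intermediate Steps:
$K = -1$ ($K = -3 + \left(-2 + 4\right) = -3 + 2 = -1$)
$F = -16$ ($F = \left(-1\right) \left(-5\right) + 7 \left(-3\right) = 5 - 21 = -16$)
$o{\left(H \right)} = 6 + H$ ($o{\left(H \right)} = \left(H - 1\right) - -7 = \left(-1 + H\right) + 7 = 6 + H$)
$\left(F + 114\right) + o{\left(-8 \right)} = \left(-16 + 114\right) + \left(6 - 8\right) = 98 - 2 = 96$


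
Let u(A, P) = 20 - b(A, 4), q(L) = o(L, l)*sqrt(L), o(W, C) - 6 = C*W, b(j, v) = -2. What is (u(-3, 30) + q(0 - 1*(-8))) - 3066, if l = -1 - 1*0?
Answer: -3044 - 4*sqrt(2) ≈ -3049.7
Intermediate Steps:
l = -1 (l = -1 + 0 = -1)
o(W, C) = 6 + C*W
q(L) = sqrt(L)*(6 - L) (q(L) = (6 - L)*sqrt(L) = sqrt(L)*(6 - L))
u(A, P) = 22 (u(A, P) = 20 - 1*(-2) = 20 + 2 = 22)
(u(-3, 30) + q(0 - 1*(-8))) - 3066 = (22 + sqrt(0 - 1*(-8))*(6 - (0 - 1*(-8)))) - 3066 = (22 + sqrt(0 + 8)*(6 - (0 + 8))) - 3066 = (22 + sqrt(8)*(6 - 1*8)) - 3066 = (22 + (2*sqrt(2))*(6 - 8)) - 3066 = (22 + (2*sqrt(2))*(-2)) - 3066 = (22 - 4*sqrt(2)) - 3066 = -3044 - 4*sqrt(2)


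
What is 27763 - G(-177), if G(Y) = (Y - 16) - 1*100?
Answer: 28056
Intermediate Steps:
G(Y) = -116 + Y (G(Y) = (-16 + Y) - 100 = -116 + Y)
27763 - G(-177) = 27763 - (-116 - 177) = 27763 - 1*(-293) = 27763 + 293 = 28056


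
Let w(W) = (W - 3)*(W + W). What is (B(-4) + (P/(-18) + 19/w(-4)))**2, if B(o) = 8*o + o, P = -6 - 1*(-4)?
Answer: 321018889/254016 ≈ 1263.8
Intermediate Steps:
P = -2 (P = -6 + 4 = -2)
w(W) = 2*W*(-3 + W) (w(W) = (-3 + W)*(2*W) = 2*W*(-3 + W))
B(o) = 9*o
(B(-4) + (P/(-18) + 19/w(-4)))**2 = (9*(-4) + (-2/(-18) + 19/((2*(-4)*(-3 - 4)))))**2 = (-36 + (-2*(-1/18) + 19/((2*(-4)*(-7)))))**2 = (-36 + (1/9 + 19/56))**2 = (-36 + 227/504)**2 = (-17917/504)**2 = 321018889/254016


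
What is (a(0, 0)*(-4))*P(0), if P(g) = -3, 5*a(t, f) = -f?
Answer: 0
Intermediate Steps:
a(t, f) = -f/5 (a(t, f) = (-f)/5 = -f/5)
(a(0, 0)*(-4))*P(0) = (-1/5*0*(-4))*(-3) = (0*(-4))*(-3) = 0*(-3) = 0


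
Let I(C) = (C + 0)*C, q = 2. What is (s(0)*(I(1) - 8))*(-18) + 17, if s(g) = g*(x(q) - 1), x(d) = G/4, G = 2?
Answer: 17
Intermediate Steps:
x(d) = 1/2 (x(d) = 2/4 = 2*(1/4) = 1/2)
s(g) = -g/2 (s(g) = g*(1/2 - 1) = g*(-1/2) = -g/2)
I(C) = C**2 (I(C) = C*C = C**2)
(s(0)*(I(1) - 8))*(-18) + 17 = ((-1/2*0)*(1**2 - 8))*(-18) + 17 = (0*(1 - 8))*(-18) + 17 = (0*(-7))*(-18) + 17 = 0*(-18) + 17 = 0 + 17 = 17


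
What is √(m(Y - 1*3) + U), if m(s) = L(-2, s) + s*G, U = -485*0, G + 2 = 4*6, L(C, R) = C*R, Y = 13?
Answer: 10*√2 ≈ 14.142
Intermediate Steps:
G = 22 (G = -2 + 4*6 = -2 + 24 = 22)
U = 0
m(s) = 20*s (m(s) = -2*s + s*22 = -2*s + 22*s = 20*s)
√(m(Y - 1*3) + U) = √(20*(13 - 1*3) + 0) = √(20*(13 - 3) + 0) = √(20*10 + 0) = √(200 + 0) = √200 = 10*√2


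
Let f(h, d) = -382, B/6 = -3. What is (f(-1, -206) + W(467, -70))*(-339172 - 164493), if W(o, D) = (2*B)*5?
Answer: 283059730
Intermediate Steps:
B = -18 (B = 6*(-3) = -18)
W(o, D) = -180 (W(o, D) = (2*(-18))*5 = -36*5 = -180)
(f(-1, -206) + W(467, -70))*(-339172 - 164493) = (-382 - 180)*(-339172 - 164493) = -562*(-503665) = 283059730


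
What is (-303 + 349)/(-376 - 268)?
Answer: -1/14 ≈ -0.071429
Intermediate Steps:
(-303 + 349)/(-376 - 268) = 46/(-644) = 46*(-1/644) = -1/14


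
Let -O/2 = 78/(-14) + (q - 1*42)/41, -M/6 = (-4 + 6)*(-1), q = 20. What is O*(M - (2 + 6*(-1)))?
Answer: 56096/287 ≈ 195.46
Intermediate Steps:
M = 12 (M = -6*(-4 + 6)*(-1) = -12*(-1) = -6*(-2) = 12)
O = 3506/287 (O = -2*(78/(-14) + (20 - 1*42)/41) = -2*(78*(-1/14) + (20 - 42)*(1/41)) = -2*(-39/7 - 22*1/41) = -2*(-39/7 - 22/41) = -2*(-1753/287) = 3506/287 ≈ 12.216)
O*(M - (2 + 6*(-1))) = 3506*(12 - (2 + 6*(-1)))/287 = 3506*(12 - (2 - 6))/287 = 3506*(12 - 1*(-4))/287 = 3506*(12 + 4)/287 = (3506/287)*16 = 56096/287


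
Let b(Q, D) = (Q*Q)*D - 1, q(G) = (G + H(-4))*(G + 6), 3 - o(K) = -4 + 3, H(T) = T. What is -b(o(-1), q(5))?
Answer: -175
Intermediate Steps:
o(K) = 4 (o(K) = 3 - (-4 + 3) = 3 - 1*(-1) = 3 + 1 = 4)
q(G) = (-4 + G)*(6 + G) (q(G) = (G - 4)*(G + 6) = (-4 + G)*(6 + G))
b(Q, D) = -1 + D*Q² (b(Q, D) = Q²*D - 1 = D*Q² - 1 = -1 + D*Q²)
-b(o(-1), q(5)) = -(-1 + (-24 + 5² + 2*5)*4²) = -(-1 + (-24 + 25 + 10)*16) = -(-1 + 11*16) = -(-1 + 176) = -1*175 = -175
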